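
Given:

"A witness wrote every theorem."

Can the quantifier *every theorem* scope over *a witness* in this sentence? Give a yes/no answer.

Yes

Both DPs are arguments of the same predicate; there is no clause or island boundary between them.
Clause-internal QR can adjoin the lower DP above the subject, yielding the inverse reading.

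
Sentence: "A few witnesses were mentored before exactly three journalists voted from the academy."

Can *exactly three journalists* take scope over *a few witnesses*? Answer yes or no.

No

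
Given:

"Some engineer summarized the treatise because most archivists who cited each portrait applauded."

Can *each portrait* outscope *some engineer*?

No

Structurally, *each portrait* is inside the relative clause *who cited each portrait*, which is itself inside the adjunct *because most archivists who cited each portrait applauded*.
Nested islands: the RC island is itself inside an adjunct island, so wide scope is doubly excluded.
So *each portrait* cannot raise to a position above *some engineer*.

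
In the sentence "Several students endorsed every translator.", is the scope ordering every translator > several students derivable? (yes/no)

Yes

*every translator* is the matrix object and *several students* the matrix subject; the two are clausemates.
With no island boundary between them, the object can take inverse scope over the subject via ordinary QR within the clause.
The sentence is scopally ambiguous between *several students* > *every translator* and *every translator* > *several students*.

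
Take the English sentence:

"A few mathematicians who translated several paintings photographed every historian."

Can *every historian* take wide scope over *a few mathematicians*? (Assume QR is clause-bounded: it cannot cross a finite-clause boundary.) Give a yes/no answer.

Yes

*every historian* sits in the matrix clause, not in the relative clause on *a few mathematicians*.
With no island boundary between them, the object can take inverse scope over the subject via ordinary QR within the clause.
The sentence is scopally ambiguous between *a few mathematicians* > *every historian* and *every historian* > *a few mathematicians*.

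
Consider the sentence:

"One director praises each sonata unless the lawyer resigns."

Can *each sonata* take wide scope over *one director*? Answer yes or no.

Yes

*each sonata* is a matrix argument; the adjunct is an island but the target quantifier is outside it.
With no island boundary between them, the object can take inverse scope over the subject via ordinary QR within the clause.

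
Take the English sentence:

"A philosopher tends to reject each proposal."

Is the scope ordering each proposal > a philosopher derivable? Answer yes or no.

Yes

*each proposal* is the object of the infinitival complement of a raising predicate; raising infinitives are transparent for QR, so the two DPs are in effect clausemates.
With no island boundary between them, the object can take inverse scope over the subject via ordinary QR within the clause.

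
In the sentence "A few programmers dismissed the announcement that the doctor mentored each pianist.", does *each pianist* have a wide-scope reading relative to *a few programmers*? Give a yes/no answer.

No

The target quantifier *each pianist* is part of the complex NP *the announcement that the doctor mentored each pianist*.
A that-clause complement to a noun is an island; QR cannot cross the NP boundary.
The inverse ordering *each pianist* > *a few programmers* is therefore underivable.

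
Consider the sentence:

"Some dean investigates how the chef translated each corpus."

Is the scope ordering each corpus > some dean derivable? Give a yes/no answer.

*each corpus* sits inside the embedded question *how the chef translated each corpus*.
QR across an interrogative CP boundary is ruled out as a wh-island violation.
So *each corpus* cannot raise to a position above *some dean*.

No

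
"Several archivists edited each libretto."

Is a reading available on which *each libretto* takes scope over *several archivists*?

Both DPs are arguments of the same predicate; there is no clause or island boundary between them.
Clause-internal QR can adjoin the lower DP above the subject, yielding the inverse reading.

Yes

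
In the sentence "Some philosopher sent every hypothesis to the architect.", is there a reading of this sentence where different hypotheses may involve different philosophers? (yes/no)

Yes

That reading corresponds to *every hypothesis* > *some philosopher*.
*every hypothesis* and *some philosopher* are in the same minimal clause.
Nothing blocks QR of the lower DP to a position above the higher one, so inverse scope is available.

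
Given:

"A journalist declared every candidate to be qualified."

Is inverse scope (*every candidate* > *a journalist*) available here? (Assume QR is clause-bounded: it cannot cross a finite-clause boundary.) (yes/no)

This is an ECM construction: *every candidate* is the infinitival subject, Case-marked by the matrix verb, and the infinitive is transparent for QR.
Nothing blocks QR of the lower DP to a position above the higher one, so inverse scope is available.

Yes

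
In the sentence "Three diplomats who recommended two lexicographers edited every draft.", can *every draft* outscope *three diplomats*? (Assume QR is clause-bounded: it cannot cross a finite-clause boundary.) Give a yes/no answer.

Although the sentence contains a relative clause (*who recommended two lexicographers*), *every draft* is outside it, in the matrix VP.
Ordinary QR to a clause-peripheral position gives the wide-scope LF for the lower DP.

Yes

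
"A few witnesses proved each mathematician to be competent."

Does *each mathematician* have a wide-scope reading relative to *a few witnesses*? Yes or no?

Yes

This is an ECM construction: *each mathematician* is the infinitival subject, Case-marked by the matrix verb, and the infinitive is transparent for QR.
Since no island is crossed, the inverse ordering is licensed alongside surface scope.
Both orderings are possible: *a few witnesses* > *each mathematician* and *each mathematician* > *a few witnesses*.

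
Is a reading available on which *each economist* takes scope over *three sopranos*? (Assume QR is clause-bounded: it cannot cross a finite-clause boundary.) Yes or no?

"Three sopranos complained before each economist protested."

No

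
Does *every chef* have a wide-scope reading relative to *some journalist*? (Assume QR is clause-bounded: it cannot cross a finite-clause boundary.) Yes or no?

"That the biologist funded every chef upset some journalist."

*every chef* occurs within the sentential subject *that the biologist funded every chef*.
The Sentential Subject Constraint rules out raising the quantifier out of the that-clause subject.
The ordering *every chef* > *some journalist* is therefore underivable.

No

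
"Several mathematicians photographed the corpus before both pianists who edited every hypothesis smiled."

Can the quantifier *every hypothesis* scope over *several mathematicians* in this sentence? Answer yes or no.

No

*every hypothesis* occurs within the relative clause *who edited every hypothesis*, which is itself inside the adjunct *before both pianists who edited every hypothesis smiled*.
Nested islands: the RC island is itself inside an adjunct island, so wide scope is doubly excluded.
So *every hypothesis* cannot raise to a position above *several mathematicians*.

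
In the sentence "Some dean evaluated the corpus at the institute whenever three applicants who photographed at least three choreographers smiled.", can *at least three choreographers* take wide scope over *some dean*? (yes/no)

*at least three choreographers* occurs within the relative clause *who photographed at least three choreographers*, which is itself inside the adjunct *whenever three applicants who photographed at least three choreographers smiled*.
The quantifier would have to escape first the RC and then the adjunct — two independent island violations.
Hence only narrow scope for *at least three choreographers* (under *some dean*) survives.

No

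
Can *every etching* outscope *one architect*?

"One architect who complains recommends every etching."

Yes

Although the sentence contains a relative clause (*who complains*), *every etching* is outside it, in the matrix VP.
Nothing blocks QR of the lower DP to a position above the higher one, so inverse scope is available.
The sentence is scopally ambiguous between *one architect* > *every etching* and *every etching* > *one architect*.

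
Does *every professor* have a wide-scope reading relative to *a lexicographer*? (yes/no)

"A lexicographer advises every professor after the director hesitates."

Yes

Neither queried DP is inside the adjunct, so the adjunct-island constraint does not apply.
Clause-internal QR can adjoin the lower DP above the subject, yielding the inverse reading.
So *every professor* > *a lexicographer* is among the available readings.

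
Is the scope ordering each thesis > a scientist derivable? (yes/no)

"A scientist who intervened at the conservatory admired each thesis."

Yes

Although the sentence contains a relative clause (*who intervened at the conservatory*), *each thesis* is outside it, in the matrix VP.
Since no island is crossed, the inverse ordering is licensed alongside surface scope.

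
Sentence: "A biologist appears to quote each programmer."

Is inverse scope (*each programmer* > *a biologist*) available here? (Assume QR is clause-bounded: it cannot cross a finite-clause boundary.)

The matrix predicate is a raising verb, whose infinitival complement is not a scope island — *each programmer* can QR into the matrix clause.
No island intervenes, so both surface and inverse scope are derivable.
So *each programmer* > *a biologist* is among the available readings.

Yes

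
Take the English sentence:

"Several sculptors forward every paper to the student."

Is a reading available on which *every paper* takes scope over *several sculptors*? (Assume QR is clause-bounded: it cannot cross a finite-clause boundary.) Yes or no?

Yes

*every paper* is the matrix object and *several sculptors* the matrix subject; the two are clausemates.
With no island boundary between them, the object can take inverse scope over the subject via ordinary QR within the clause.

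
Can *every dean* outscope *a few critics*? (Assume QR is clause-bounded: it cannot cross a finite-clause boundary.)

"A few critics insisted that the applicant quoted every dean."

No

*every dean* sits inside the finite complement clause *that the applicant quoted every dean*.
Finite CP is the ceiling for QR here, by assumption.
The inverse ordering *every dean* > *a few critics* is therefore underivable.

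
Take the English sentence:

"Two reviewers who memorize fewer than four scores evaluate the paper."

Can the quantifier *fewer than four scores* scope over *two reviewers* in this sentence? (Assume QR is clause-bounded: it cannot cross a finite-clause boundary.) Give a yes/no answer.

The DP *fewer than four scores* is contained in the relative clause *who memorize fewer than four scores*.
Relative clauses block scope extraction: QR cannot target a position outside the modified NP.
So *fewer than four scores* cannot raise to a position above *two reviewers*.

No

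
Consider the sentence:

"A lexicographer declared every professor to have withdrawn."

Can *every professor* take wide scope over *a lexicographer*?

Yes

ECM infinitives lack a CP barrier, so *every professor* can QR over the matrix subject *a lexicographer*.
QR within a single clause is free, so the lower quantifier may take scope over the higher one.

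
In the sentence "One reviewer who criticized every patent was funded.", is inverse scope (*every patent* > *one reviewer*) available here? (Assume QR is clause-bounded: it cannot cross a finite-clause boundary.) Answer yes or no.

*every patent* occurs within the relative clause *who criticized every patent*.
A relative clause is a scope island — quantifier raising cannot cross its boundary.
Hence only narrow scope for *every patent* (under *one reviewer*) survives.

No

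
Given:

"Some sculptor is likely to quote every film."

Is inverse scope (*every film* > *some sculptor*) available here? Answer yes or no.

Yes

The matrix predicate is a raising verb, whose infinitival complement is not a scope island — *every film* can QR into the matrix clause.
Clause-internal QR can adjoin the lower DP above the subject, yielding the inverse reading.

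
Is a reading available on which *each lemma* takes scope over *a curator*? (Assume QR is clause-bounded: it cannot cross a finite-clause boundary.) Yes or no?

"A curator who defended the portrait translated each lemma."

Yes

The RC *who defended the portrait* is an island, but *each lemma* is not inside it — it is the matrix object, a clausemate of *a curator*.
Ordinary QR to a clause-peripheral position gives the wide-scope LF for the lower DP.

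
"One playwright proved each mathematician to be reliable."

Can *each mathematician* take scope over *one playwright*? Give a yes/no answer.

Yes

*each mathematician* is an ECM subject; ECM complements are not islands, and the embedded quantifier may take matrix scope.
Ordinary QR to a clause-peripheral position gives the wide-scope LF for the lower DP.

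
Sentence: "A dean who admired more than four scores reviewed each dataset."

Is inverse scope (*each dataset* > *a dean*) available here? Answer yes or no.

*each dataset* sits in the matrix clause, not in the relative clause on *a dean*.
Nothing blocks QR of the lower DP to a position above the higher one, so inverse scope is available.

Yes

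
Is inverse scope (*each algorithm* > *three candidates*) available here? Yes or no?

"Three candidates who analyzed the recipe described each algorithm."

The relative clause *who analyzed the recipe* modifies *three candidates*, but *each algorithm* is not inside that relative clause — it is an argument of the matrix verb.
QR within a single clause is free, so the lower quantifier may take scope over the higher one.

Yes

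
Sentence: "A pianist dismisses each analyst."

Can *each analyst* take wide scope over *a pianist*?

*a pianist* and *each analyst* are co-arguments of the matrix verb, with nothing but a clause-internal boundary between them.
Nothing blocks QR of the lower DP to a position above the higher one, so inverse scope is available.
Both orderings are possible: *a pianist* > *each analyst* and *each analyst* > *a pianist*.

Yes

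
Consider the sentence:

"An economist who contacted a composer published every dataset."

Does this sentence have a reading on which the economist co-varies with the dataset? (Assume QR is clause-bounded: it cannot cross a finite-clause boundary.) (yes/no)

Yes

The paraphrase describes the scope ordering *every dataset* > *an economist*.
The RC *who contacted a composer* is an island, but *every dataset* is not inside it — it is the matrix object, a clausemate of *an economist*.
Ordinary QR to a clause-peripheral position gives the wide-scope LF for the lower DP.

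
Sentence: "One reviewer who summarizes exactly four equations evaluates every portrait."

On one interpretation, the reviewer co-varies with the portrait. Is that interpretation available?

Yes

The paraphrase describes the scope ordering *every portrait* > *one reviewer*.
Although the sentence contains a relative clause (*who summarizes exactly four equations*), *every portrait* is outside it, in the matrix VP.
Nothing blocks QR of the lower DP to a position above the higher one, so inverse scope is available.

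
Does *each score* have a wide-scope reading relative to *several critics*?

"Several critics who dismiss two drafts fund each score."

The relative clause *who dismiss two drafts* modifies *several critics*, but *each score* is not inside that relative clause — it is an argument of the matrix verb.
Clause-internal QR can adjoin the lower DP above the subject, yielding the inverse reading.

Yes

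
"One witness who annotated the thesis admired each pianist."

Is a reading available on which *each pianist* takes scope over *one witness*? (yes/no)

*each pianist* is a matrix argument; only *one witness* is modified by the relative clause *who annotated the thesis*, so the RC island is irrelevant to the target quantifier.
No island intervenes, so both surface and inverse scope are derivable.
Both orderings are possible: *one witness* > *each pianist* and *each pianist* > *one witness*.

Yes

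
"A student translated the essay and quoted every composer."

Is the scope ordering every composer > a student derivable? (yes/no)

No

*every composer* occurs within one conjunct of the coordinate structure (*quoted every composer*).
QR out of a conjunct would have to apply non-ATB, which the CSC forbids.
*every composer* > *a student* would require crossing that boundary, which is illicit.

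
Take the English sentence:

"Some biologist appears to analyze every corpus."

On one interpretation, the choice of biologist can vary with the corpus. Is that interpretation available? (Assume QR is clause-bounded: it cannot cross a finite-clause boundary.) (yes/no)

This is the *every corpus* > *some biologist* reading.
*every corpus* is the object of the infinitival complement of a raising predicate; raising infinitives are transparent for QR, so the two DPs are in effect clausemates.
Ordinary QR to a clause-peripheral position gives the wide-scope LF for the lower DP.

Yes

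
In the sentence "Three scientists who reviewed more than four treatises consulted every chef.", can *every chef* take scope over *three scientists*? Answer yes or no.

Yes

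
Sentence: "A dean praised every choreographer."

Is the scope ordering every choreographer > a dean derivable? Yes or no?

*every choreographer* is the matrix object and *a dean* the matrix subject; the two are clausemates.
No island intervenes, so both surface and inverse scope are derivable.

Yes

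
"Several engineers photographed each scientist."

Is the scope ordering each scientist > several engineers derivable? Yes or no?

Both DPs are arguments of the same predicate; there is no clause or island boundary between them.
With no island boundary between them, the object can take inverse scope over the subject via ordinary QR within the clause.

Yes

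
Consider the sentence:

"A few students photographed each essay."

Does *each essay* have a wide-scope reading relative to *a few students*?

*each essay* is the matrix object and *a few students* the matrix subject; the two are clausemates.
Clause-internal QR can adjoin the lower DP above the subject, yielding the inverse reading.
So *each essay* > *a few students* is among the available readings.

Yes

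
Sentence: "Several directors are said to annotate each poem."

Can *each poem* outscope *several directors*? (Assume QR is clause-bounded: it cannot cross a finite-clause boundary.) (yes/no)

Yes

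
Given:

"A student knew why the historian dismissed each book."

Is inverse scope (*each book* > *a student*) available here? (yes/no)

No

*each book* occurs within the embedded question *why the historian dismissed each book*.
The wh-island constraint blocks QR out of an embedded interrogative.
So *each book* cannot raise high enough to outscope *a student*; only the surface ordering *a student* > *each book* is available.
(Only the surface reading survives: one fixed student with respect to all the relevant books.)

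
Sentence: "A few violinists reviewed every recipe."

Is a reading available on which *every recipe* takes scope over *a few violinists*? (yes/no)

*every recipe* and *a few violinists* are in the same minimal clause.
Clause-internal QR can adjoin the lower DP above the subject, yielding the inverse reading.

Yes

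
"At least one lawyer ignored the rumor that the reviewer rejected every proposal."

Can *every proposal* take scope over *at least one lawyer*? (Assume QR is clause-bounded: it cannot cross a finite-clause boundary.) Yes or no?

No

The DP *every proposal* is contained in the complex NP *the rumor that the reviewer rejected every proposal*.
Since the clause is the complement of a nominal head, the CNPC blocks scope extraction.
Hence only narrow scope for *every proposal* (under *at least one lawyer*) survives.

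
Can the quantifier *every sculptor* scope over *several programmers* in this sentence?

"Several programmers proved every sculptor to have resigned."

*every sculptor* is the subject of an ECM infinitive — the infinitival complement of an ECM verb is not a scope island, so *every sculptor* can raise into the matrix clause.
Clause-internal QR can adjoin the lower DP above the subject, yielding the inverse reading.
The sentence is scopally ambiguous between *several programmers* > *every sculptor* and *every sculptor* > *several programmers*.

Yes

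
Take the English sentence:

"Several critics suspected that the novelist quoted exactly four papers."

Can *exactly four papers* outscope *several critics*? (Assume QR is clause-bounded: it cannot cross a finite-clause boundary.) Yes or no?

No

*exactly four papers* sits inside the finite complement clause *that the novelist quoted exactly four papers*.
QR is clause-bounded, so the finite complement is a scope island for the embedded quantifier.
The inverse ordering *exactly four papers* > *several critics* is therefore underivable.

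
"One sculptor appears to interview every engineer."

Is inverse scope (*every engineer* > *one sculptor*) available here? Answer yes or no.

Yes

The matrix predicate is a raising verb, whose infinitival complement is not a scope island — *every engineer* can QR into the matrix clause.
Clause-internal QR can adjoin the lower DP above the subject, yielding the inverse reading.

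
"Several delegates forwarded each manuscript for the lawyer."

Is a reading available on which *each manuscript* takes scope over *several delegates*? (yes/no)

*each manuscript* and *several delegates* are in the same minimal clause.
QR within a single clause is free, so the lower quantifier may take scope over the higher one.
Both orderings are possible: *several delegates* > *each manuscript* and *each manuscript* > *several delegates*.

Yes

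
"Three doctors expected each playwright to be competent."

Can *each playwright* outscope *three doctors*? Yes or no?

Yes

ECM infinitives lack a CP barrier, so *each playwright* can QR over the matrix subject *three doctors*.
No island intervenes, so both surface and inverse scope are derivable.
So *each playwright* > *three doctors* is among the available readings.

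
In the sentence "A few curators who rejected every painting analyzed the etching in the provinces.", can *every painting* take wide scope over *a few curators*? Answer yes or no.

No

The target quantifier *every painting* is part of the relative clause *who rejected every painting*.
QR out of a relative clause is ruled out by the relative-clause island constraint.
So *every painting* cannot raise to a position above *a few curators*.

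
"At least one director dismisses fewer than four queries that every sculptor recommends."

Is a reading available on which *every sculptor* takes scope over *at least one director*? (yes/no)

The target quantifier *every sculptor* is part of the relative clause *that every sculptor recommends* modifying *fewer than four queries*.
A relative clause is a scope island — quantifier raising cannot cross its boundary.
So the wide-scope reading for *every sculptor* is blocked.

No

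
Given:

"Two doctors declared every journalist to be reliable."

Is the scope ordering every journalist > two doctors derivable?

Yes

The ECM infinitive is scope-transparent — *every journalist* is free to raise above *two doctors*.
Ordinary QR to a clause-peripheral position gives the wide-scope LF for the lower DP.
Both orderings are possible: *two doctors* > *every journalist* and *every journalist* > *two doctors*.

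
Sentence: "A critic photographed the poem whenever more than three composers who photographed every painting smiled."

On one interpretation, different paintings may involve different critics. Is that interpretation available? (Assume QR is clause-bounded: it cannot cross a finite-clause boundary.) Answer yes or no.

No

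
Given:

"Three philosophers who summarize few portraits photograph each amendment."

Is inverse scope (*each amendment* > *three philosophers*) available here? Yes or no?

*each amendment* sits in the matrix clause, not in the relative clause on *three philosophers*.
No island intervenes, so both surface and inverse scope are derivable.

Yes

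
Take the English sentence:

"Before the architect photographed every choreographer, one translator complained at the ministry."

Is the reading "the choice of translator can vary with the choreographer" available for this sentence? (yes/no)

No

That reading corresponds to *every choreographer* > *one translator*.
*every choreographer* occurs within the adjunct clause *before the architect photographed every choreographer*.
Adjuncts are opaque for quantifier raising; a quantifier in an adjunct stays inside it.
The ordering *every choreographer* > *one translator* is therefore underivable.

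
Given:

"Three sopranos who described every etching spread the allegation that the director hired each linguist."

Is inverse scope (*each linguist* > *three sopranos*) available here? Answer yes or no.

*each linguist* is embedded in the complex NP *the allegation that the director hired each linguist*.
The complex NP is opaque for QR — the quantifier is frozen inside the noun's complement.
The inverse ordering *each linguist* > *three sopranos* is therefore underivable.

No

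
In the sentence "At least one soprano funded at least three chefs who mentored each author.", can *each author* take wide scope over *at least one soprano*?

Structurally, *each author* is inside the relative clause *who mentored each author* modifying *at least three chefs*.
The relative clause forms an island for QR, so the quantifier is confined to the head noun's restrictor.
So *each author* cannot raise high enough to outscope *at least one soprano*; only the surface ordering *at least one soprano* > *each author* is available.

No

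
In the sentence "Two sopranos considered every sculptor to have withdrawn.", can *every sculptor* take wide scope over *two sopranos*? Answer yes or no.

The ECM infinitive is scope-transparent — *every sculptor* is free to raise above *two sopranos*.
QR within a single clause is free, so the lower quantifier may take scope over the higher one.
The sentence is scopally ambiguous between *two sopranos* > *every sculptor* and *every sculptor* > *two sopranos*.

Yes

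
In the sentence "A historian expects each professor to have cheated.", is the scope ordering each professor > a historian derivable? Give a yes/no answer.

*each professor* is the subject of an ECM infinitive — the infinitival complement of an ECM verb is not a scope island, so *each professor* can raise into the matrix clause.
Since no island is crossed, the inverse ordering is licensed alongside surface scope.
Both orderings are possible: *a historian* > *each professor* and *each professor* > *a historian*.

Yes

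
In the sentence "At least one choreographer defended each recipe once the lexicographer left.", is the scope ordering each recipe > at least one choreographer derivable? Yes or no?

Yes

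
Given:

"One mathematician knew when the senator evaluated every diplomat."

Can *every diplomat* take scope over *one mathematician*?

*every diplomat* occurs within the embedded question *when the senator evaluated every diplomat*.
Embedded wh-clauses are opaque for QR, so the quantifier stays inside the question.
The inverse ordering *every diplomat* > *one mathematician* is therefore underivable.

No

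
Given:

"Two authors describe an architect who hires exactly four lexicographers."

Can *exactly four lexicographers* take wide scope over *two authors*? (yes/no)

No

*exactly four lexicographers* occurs within the relative clause *who hires exactly four lexicographers* modifying *an architect*.
Relative clauses block scope extraction: QR cannot target a position outside the modified NP.
*exactly four lexicographers* > *two authors* would require crossing that boundary, which is illicit.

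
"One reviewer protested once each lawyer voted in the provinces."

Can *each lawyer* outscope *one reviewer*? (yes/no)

No

Structurally, *each lawyer* is inside the adjunct clause *once each lawyer voted in the provinces*.
Adjuncts are opaque for quantifier raising; a quantifier in an adjunct stays inside it.
There is no licit LF on which *each lawyer* c-commands *one reviewer*.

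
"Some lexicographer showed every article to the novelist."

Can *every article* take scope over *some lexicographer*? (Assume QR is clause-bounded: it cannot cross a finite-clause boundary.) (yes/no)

Yes

*every article* and *some lexicographer* are in the same minimal clause.
No island intervenes, so both surface and inverse scope are derivable.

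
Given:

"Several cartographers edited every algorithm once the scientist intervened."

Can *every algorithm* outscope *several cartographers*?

Although there is an adjunct clause, *every algorithm* is in the main clause, not inside the adjunct.
QR within a single clause is free, so the lower quantifier may take scope over the higher one.
The sentence is scopally ambiguous between *several cartographers* > *every algorithm* and *every algorithm* > *several cartographers*.

Yes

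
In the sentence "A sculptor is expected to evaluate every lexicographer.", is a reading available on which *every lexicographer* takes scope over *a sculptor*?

*every lexicographer* is the object of the infinitival complement of a raising predicate; raising infinitives are transparent for QR, so the two DPs are in effect clausemates.
With no island boundary between them, the object can take inverse scope over the subject via ordinary QR within the clause.

Yes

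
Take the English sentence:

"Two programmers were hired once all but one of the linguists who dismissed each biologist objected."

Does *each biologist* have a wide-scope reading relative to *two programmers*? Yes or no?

Structurally, *each biologist* is inside the relative clause *who dismissed each biologist*, which is itself inside the adjunct *once all but one of the linguists who dismissed each biologist objected*.
Nested islands: the RC island is itself inside an adjunct island, so wide scope is doubly excluded.
So *each biologist* cannot raise high enough to outscope *two programmers*; only the surface ordering *two programmers* > *each biologist* is available.

No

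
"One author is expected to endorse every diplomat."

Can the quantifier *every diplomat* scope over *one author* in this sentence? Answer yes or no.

Yes

*every diplomat* is the object of the infinitival complement of a raising predicate; raising infinitives are transparent for QR, so the two DPs are in effect clausemates.
Since no island is crossed, the inverse ordering is licensed alongside surface scope.
So *every diplomat* > *one author* is among the available readings.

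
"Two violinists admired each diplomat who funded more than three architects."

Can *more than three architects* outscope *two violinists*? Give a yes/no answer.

Structurally, *more than three architects* is inside the relative clause *who funded more than three architects* modifying *each diplomat*.
A relative clause is a scope island — quantifier raising cannot cross its boundary.
So the wide-scope reading for *more than three architects* is blocked.

No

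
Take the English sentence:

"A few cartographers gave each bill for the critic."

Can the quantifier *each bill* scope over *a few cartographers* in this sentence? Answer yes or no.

Yes

*each bill* is the matrix object and *a few cartographers* the matrix subject; the two are clausemates.
No island intervenes, so both surface and inverse scope are derivable.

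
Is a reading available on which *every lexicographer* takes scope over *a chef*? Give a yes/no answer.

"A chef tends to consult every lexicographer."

Yes

The matrix predicate is a raising verb, whose infinitival complement is not a scope island — *every lexicographer* can QR into the matrix clause.
No island intervenes, so both surface and inverse scope are derivable.
Both orderings are possible: *a chef* > *every lexicographer* and *every lexicographer* > *a chef*.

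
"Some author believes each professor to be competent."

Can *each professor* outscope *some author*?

This is an ECM construction: *each professor* is the infinitival subject, Case-marked by the matrix verb, and the infinitive is transparent for QR.
With no island boundary between them, the object can take inverse scope over the subject via ordinary QR within the clause.
Both orderings are possible: *some author* > *each professor* and *each professor* > *some author*.

Yes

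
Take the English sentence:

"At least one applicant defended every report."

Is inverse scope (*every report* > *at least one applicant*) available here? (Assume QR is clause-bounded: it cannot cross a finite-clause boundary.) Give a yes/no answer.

Both DPs are arguments of the same predicate; there is no clause or island boundary between them.
QR within a single clause is free, so the lower quantifier may take scope over the higher one.

Yes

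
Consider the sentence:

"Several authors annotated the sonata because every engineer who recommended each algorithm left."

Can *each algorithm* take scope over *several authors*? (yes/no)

No

The target quantifier *each algorithm* is part of the relative clause *who recommended each algorithm*, which is itself inside the adjunct *because every engineer who recommended each algorithm left*.
The quantifier would have to escape first the RC and then the adjunct — two independent island violations.
So the wide-scope reading for *each algorithm* is blocked.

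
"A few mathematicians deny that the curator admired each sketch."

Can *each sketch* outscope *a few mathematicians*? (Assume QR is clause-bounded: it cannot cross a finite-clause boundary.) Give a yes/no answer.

No

Structurally, *each sketch* is inside the finite complement clause *that the curator admired each sketch*.
Given the clause-boundedness assumption, QR cannot cross the finite CP into the matrix.
Hence only narrow scope for *each sketch* (under *a few mathematicians*) survives.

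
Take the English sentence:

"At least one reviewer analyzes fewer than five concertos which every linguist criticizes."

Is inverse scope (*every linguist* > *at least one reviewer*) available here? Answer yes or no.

No

The target quantifier *every linguist* is part of the relative clause *which every linguist criticizes* modifying *fewer than five concertos*.
QR out of a relative clause is ruled out by the relative-clause island constraint.
*every linguist* is confined to the island and cannot take scope over *at least one reviewer*.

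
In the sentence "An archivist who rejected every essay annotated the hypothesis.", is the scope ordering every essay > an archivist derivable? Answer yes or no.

No

The DP *every essay* is contained in the relative clause *who rejected every essay*.
A relative clause is a scope island — quantifier raising cannot cross its boundary.
So *every essay* cannot raise to a position above *an archivist*.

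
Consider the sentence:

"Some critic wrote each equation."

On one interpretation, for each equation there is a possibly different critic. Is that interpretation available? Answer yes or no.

Yes

That reading corresponds to *each equation* > *some critic*.
*each equation* is the matrix object and *some critic* the matrix subject; the two are clausemates.
Since no island is crossed, the inverse ordering is licensed alongside surface scope.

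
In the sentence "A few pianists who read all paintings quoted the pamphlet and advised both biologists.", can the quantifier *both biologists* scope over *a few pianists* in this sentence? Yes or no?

Structurally, *both biologists* is inside one conjunct of the coordinate structure (*advised both biologists*).
The Coordinate Structure Constraint blocks movement (including QR) out of a single conjunct.
So *both biologists* cannot raise to a position above *a few pianists*.

No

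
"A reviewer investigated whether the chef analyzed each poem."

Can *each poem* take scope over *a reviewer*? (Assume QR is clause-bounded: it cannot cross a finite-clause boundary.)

The target quantifier *each poem* is part of the embedded question *whether the chef analyzed each poem*.
The wh-island constraint blocks QR out of an embedded interrogative.
So the wide-scope reading for *each poem* is blocked.
(Only the surface reading survives: one fixed reviewer with respect to all the relevant poems.)

No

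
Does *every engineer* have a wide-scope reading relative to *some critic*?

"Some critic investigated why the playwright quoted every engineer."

No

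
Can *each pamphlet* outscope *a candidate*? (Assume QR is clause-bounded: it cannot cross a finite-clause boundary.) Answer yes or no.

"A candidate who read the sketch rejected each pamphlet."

The relative clause *who read the sketch* modifies *a candidate*, but *each pamphlet* is not inside that relative clause — it is an argument of the matrix verb.
No island intervenes, so both surface and inverse scope are derivable.

Yes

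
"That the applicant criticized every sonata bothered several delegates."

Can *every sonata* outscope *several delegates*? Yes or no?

The DP *every sonata* is contained in the sentential subject *that the applicant criticized every sonata*.
Clausal subjects are scope islands; QR from inside the subject into the matrix is barred.
*every sonata* > *several delegates* would require crossing that boundary, which is illicit.

No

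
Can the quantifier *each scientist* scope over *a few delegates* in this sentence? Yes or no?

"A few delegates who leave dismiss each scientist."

The RC *who leave* is an island, but *each scientist* is not inside it — it is the matrix object, a clausemate of *a few delegates*.
Ordinary QR to a clause-peripheral position gives the wide-scope LF for the lower DP.
So *each scientist* > *a few delegates* is among the available readings.

Yes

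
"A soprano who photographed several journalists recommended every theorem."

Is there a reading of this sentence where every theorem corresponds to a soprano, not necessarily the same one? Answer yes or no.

Yes

The paraphrase describes the scope ordering *every theorem* > *a soprano*.
Although the sentence contains a relative clause (*who photographed several journalists*), *every theorem* is outside it, in the matrix VP.
Since no island is crossed, the inverse ordering is licensed alongside surface scope.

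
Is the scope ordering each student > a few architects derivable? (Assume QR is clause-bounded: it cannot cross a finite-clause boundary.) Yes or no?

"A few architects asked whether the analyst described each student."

No

The DP *each student* is contained in the embedded question *whether the analyst described each student*.
QR across an interrogative CP boundary is ruled out as a wh-island violation.
So the wide-scope reading for *each student* is blocked.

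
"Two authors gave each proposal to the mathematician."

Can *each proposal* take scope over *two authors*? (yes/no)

*each proposal* and *two authors* are in the same minimal clause.
Since no island is crossed, the inverse ordering is licensed alongside surface scope.

Yes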